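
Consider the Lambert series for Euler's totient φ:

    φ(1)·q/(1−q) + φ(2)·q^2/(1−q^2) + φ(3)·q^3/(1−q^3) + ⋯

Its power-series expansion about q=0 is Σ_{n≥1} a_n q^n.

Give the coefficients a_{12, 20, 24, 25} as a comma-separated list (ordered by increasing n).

q^12  k|12↦φ(k): 1:1 2:1 3:2 4:2 6:2 12:4  a_12=12
[q^20] φ(20)=8,φ(10)=4,φ(5)=4,φ(4)=2,φ(2)=1,φ(1)=1 ⇒ 20
q^24  k|24↦φ(k): 24:8 12:4 8:4 6:2 4:2 3:2 2:1 1:1  a_24=24
[q^25] φ(1)=1,φ(5)=4,φ(25)=20 ⇒ 25

12, 20, 24, 25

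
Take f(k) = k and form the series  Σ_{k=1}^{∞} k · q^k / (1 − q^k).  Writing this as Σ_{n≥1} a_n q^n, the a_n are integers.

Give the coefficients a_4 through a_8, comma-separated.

7, 6, 12, 8, 15

d|4:{4,2,1}  Σf=4+2+1=7
d|5:{5,1}  Σf=5+1=6
d|6:{6,3,2,1}  Σf=6+3+2+1=12
d|7:{1,7}  Σf=1+7=8
q^8  k|8↦f(k): 1:1 2:2 4:4 8:8  a_8=15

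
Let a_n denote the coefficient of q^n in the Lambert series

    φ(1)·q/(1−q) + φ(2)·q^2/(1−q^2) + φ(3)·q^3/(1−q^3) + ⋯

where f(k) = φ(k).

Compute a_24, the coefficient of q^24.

q^24  k|24↦φ(k): 1:1 2:1 3:2 4:2 6:2 8:4 12:4 24:8  a_24=24

a_24 = 24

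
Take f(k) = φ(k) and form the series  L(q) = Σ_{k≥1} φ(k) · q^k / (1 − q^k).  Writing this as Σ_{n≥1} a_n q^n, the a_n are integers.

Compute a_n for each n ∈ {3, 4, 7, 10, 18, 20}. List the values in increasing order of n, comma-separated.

n=3: 1·3 3·1  φ→[1+2]=3
[q^4] φ(1)=1,φ(2)=1,φ(4)=2 ⇒ 4
n=7: 7·1 1·7  φ→[6+1]=7
d|10:{1,2,5,10}  Σφ=1+1+4+4=10
q^18  k|18↦φ(k): 18:6 9:6 6:2 3:2 2:1 1:1  a_18=18
[q^20] φ(20)=8,φ(10)=4,φ(5)=4,φ(4)=2,φ(2)=1,φ(1)=1 ⇒ 20

3, 4, 7, 10, 18, 20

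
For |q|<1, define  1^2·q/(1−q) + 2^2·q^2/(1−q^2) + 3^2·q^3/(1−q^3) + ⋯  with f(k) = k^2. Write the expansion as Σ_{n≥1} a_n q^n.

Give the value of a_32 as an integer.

[q^32] f(1)=1,f(2)=4,f(4)=16,f(8)=64,f(16)=256,f(32)=1024 ⇒ 1365

a_32 = 1365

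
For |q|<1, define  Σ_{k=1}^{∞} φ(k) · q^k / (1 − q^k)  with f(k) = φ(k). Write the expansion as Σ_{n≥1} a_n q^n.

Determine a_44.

[q^44] φ(1)=1,φ(2)=1,φ(4)=2,φ(11)=10,φ(22)=10,φ(44)=20 ⇒ 44

a_44 = 44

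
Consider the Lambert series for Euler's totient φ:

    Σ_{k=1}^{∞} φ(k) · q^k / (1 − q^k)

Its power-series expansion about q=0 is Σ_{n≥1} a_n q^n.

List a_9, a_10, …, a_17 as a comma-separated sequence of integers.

q^9  k|9↦φ(k): 1:1 3:2 9:6  a_9=9
[q^10] φ(1)=1,φ(2)=1,φ(5)=4,φ(10)=4 ⇒ 10
q^11  k|11↦φ(k): 1:1 11:10  a_11=11
n=12: 1·12 2·6 3·4 4·3 6·2 12·1  φ→[1+1+2+2+2+4]=12
[q^13] φ(1)=1,φ(13)=12 ⇒ 13
n=14: 14·1 7·2 2·7 1·14  φ→[6+6+1+1]=14
q^15  k|15↦φ(k): 15:8 5:4 3:2 1:1  a_15=15
n=16: 1·16 2·8 4·4 8·2 16·1  φ→[1+1+2+4+8]=16
n=17: 1·17 17·1  φ→[1+16]=17

9, 10, 11, 12, 13, 14, 15, 16, 17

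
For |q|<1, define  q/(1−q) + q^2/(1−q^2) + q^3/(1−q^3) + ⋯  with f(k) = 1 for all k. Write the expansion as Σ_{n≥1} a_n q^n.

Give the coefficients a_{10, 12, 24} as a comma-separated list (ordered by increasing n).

4, 6, 8

[q^10] f(10)=1,f(5)=1,f(2)=1,f(1)=1 ⇒ 4
n=12: 12·1 6·2 4·3 3·4 2·6 1·12  f→[1+1+1+1+1+1]=6
[q^24] f(24)=1,f(12)=1,f(8)=1,f(6)=1,f(4)=1,f(3)=1,f(2)=1,f(1)=1 ⇒ 8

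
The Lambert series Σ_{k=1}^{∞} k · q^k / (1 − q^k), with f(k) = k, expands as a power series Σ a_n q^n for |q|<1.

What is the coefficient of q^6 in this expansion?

q^6  k|6↦f(k): 1:1 2:2 3:3 6:6  a_6=12

a_6 = 12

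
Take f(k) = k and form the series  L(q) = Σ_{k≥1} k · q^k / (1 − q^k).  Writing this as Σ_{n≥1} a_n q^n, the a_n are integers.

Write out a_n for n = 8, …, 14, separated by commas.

q^8  k|8↦f(k): 8:8 4:4 2:2 1:1  a_8=15
[q^9] f(9)=9,f(3)=3,f(1)=1 ⇒ 13
[q^10] f(10)=10,f(5)=5,f(2)=2,f(1)=1 ⇒ 18
d|11:{1,11}  Σf=1+11=12
[q^12] f(12)=12,f(6)=6,f(4)=4,f(3)=3,f(2)=2,f(1)=1 ⇒ 28
d|13:{13,1}  Σf=13+1=14
d|14:{14,7,2,1}  Σf=14+7+2+1=24

15, 13, 18, 12, 28, 14, 24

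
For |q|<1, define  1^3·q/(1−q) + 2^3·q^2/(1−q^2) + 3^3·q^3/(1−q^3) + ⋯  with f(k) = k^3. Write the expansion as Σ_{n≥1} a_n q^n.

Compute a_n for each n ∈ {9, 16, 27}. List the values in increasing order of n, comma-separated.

n=9: 9·1 3·3 1·9  f→[729+27+1]=757
[q^16] f(16)=4096,f(8)=512,f(4)=64,f(2)=8,f(1)=1 ⇒ 4681
q^27  k|27↦f(k): 1:1 3:27 9:729 27:19683  a_27=20440

757, 4681, 20440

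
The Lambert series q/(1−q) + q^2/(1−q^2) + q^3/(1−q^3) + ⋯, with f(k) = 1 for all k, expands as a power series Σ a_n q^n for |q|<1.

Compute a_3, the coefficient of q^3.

a_3 = 2

n=3: 1·3 3·1  f→[1+1]=2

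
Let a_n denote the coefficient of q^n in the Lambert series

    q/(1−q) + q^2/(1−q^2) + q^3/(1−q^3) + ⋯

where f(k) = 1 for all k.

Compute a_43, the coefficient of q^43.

a_43 = 2

n=43: 43·1 1·43  f→[1+1]=2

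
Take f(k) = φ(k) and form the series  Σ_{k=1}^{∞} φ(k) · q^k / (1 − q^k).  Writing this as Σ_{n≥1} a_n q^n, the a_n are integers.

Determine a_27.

n=27: 1·27 3·9 9·3 27·1  φ→[1+2+6+18]=27

a_27 = 27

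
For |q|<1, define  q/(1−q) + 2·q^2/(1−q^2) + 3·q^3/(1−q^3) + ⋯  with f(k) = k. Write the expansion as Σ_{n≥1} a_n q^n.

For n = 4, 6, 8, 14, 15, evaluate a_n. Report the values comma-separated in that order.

7, 12, 15, 24, 24

d|4:{1,2,4}  Σf=1+2+4=7
[q^6] f(1)=1,f(2)=2,f(3)=3,f(6)=6 ⇒ 12
n=8: 1·8 2·4 4·2 8·1  f→[1+2+4+8]=15
[q^14] f(14)=14,f(7)=7,f(2)=2,f(1)=1 ⇒ 24
d|15:{1,3,5,15}  Σf=1+3+5+15=24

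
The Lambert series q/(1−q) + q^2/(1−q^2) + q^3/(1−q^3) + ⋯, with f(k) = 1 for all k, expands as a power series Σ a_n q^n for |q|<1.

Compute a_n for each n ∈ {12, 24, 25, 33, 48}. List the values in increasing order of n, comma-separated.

6, 8, 3, 4, 10

n=12: 1·12 2·6 3·4 4·3 6·2 12·1  f→[1+1+1+1+1+1]=6
q^24  k|24↦f(k): 1:1 2:1 3:1 4:1 6:1 8:1 12:1 24:1  a_24=8
[q^25] f(25)=1,f(5)=1,f(1)=1 ⇒ 3
d|33:{33,11,3,1}  Σf=1+1+1+1=4
q^48  k|48↦f(k): 1:1 2:1 3:1 4:1 6:1 8:1 12:1 16:1 24:1 48:1  a_48=10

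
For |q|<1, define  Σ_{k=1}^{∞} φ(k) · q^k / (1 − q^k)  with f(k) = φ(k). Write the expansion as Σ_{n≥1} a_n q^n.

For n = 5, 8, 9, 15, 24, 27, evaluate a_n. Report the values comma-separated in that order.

n=5: 5·1 1·5  φ→[4+1]=5
[q^8] φ(1)=1,φ(2)=1,φ(4)=2,φ(8)=4 ⇒ 8
[q^9] φ(1)=1,φ(3)=2,φ(9)=6 ⇒ 9
q^15  k|15↦φ(k): 1:1 3:2 5:4 15:8  a_15=15
n=24: 1·24 2·12 3·8 4·6 6·4 8·3 12·2 24·1  φ→[1+1+2+2+2+4+4+8]=24
d|27:{27,9,3,1}  Σφ=18+6+2+1=27

5, 8, 9, 15, 24, 27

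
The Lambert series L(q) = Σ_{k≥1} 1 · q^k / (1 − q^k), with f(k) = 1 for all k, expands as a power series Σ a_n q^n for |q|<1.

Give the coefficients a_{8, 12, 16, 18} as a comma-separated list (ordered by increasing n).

4, 6, 5, 6

[q^8] f(8)=1,f(4)=1,f(2)=1,f(1)=1 ⇒ 4
n=12: 12·1 6·2 4·3 3·4 2·6 1·12  f→[1+1+1+1+1+1]=6
d|16:{1,2,4,8,16}  Σf=1+1+1+1+1=5
q^18  k|18↦f(k): 1:1 2:1 3:1 6:1 9:1 18:1  a_18=6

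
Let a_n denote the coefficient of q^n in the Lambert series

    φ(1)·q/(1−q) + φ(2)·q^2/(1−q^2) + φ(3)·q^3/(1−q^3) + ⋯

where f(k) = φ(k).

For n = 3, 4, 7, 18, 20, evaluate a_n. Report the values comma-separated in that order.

n=3: 1·3 3·1  φ→[1+2]=3
n=4: 1·4 2·2 4·1  φ→[1+1+2]=4
d|7:{7,1}  Σφ=6+1=7
n=18: 18·1 9·2 6·3 3·6 2·9 1·18  φ→[6+6+2+2+1+1]=18
d|20:{20,10,5,4,2,1}  Σφ=8+4+4+2+1+1=20

3, 4, 7, 18, 20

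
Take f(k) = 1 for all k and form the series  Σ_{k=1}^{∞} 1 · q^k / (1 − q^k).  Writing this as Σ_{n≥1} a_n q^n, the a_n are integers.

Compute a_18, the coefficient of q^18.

q^18  k|18↦f(k): 18:1 9:1 6:1 3:1 2:1 1:1  a_18=6

a_18 = 6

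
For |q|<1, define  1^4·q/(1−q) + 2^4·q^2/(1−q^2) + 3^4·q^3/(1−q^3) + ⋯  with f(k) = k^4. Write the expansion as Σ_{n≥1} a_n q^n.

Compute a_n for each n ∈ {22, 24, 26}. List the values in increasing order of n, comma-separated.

n=22: 1·22 2·11 11·2 22·1  f→[1+16+14641+234256]=248914
[q^24] f(1)=1,f(2)=16,f(3)=81,f(4)=256,f(6)=1296,f(8)=4096,f(12)=20736,f(24)=331776 ⇒ 358258
d|26:{1,2,13,26}  Σf=1+16+28561+456976=485554

248914, 358258, 485554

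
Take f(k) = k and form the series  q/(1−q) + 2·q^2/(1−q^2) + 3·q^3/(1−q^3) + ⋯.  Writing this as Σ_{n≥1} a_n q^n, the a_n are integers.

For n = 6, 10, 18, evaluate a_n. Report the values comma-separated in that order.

12, 18, 39

[q^6] f(1)=1,f(2)=2,f(3)=3,f(6)=6 ⇒ 12
[q^10] f(10)=10,f(5)=5,f(2)=2,f(1)=1 ⇒ 18
[q^18] f(18)=18,f(9)=9,f(6)=6,f(3)=3,f(2)=2,f(1)=1 ⇒ 39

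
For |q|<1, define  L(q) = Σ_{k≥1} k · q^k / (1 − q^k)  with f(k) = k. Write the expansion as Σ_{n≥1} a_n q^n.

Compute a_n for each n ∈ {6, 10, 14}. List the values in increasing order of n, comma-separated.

q^6  k|6↦f(k): 1:1 2:2 3:3 6:6  a_6=12
d|10:{10,5,2,1}  Σf=10+5+2+1=18
n=14: 14·1 7·2 2·7 1·14  f→[14+7+2+1]=24

12, 18, 24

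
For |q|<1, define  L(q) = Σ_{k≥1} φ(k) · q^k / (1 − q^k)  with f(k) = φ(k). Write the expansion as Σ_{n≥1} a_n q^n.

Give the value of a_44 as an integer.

q^44  k|44↦φ(k): 1:1 2:1 4:2 11:10 22:10 44:20  a_44=44

a_44 = 44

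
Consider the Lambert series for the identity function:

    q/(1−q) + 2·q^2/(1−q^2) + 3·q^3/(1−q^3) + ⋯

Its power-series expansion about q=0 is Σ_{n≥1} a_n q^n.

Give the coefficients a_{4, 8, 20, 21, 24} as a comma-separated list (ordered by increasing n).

7, 15, 42, 32, 60

[q^4] f(1)=1,f(2)=2,f(4)=4 ⇒ 7
d|8:{1,2,4,8}  Σf=1+2+4+8=15
n=20: 1·20 2·10 4·5 5·4 10·2 20·1  f→[1+2+4+5+10+20]=42
d|21:{1,3,7,21}  Σf=1+3+7+21=32
d|24:{1,2,3,4,6,8,12,24}  Σf=1+2+3+4+6+8+12+24=60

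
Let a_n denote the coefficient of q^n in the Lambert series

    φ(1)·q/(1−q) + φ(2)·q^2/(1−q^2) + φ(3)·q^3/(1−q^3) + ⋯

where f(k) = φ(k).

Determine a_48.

[q^48] φ(48)=16,φ(24)=8,φ(16)=8,φ(12)=4,φ(8)=4,φ(6)=2,φ(4)=2,φ(3)=2,φ(2)=1,φ(1)=1 ⇒ 48

a_48 = 48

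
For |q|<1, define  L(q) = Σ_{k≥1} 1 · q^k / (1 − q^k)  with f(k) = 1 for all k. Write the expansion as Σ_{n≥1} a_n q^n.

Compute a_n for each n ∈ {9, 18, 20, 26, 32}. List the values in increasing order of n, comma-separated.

q^9  k|9↦f(k): 1:1 3:1 9:1  a_9=3
[q^18] f(1)=1,f(2)=1,f(3)=1,f(6)=1,f(9)=1,f(18)=1 ⇒ 6
q^20  k|20↦f(k): 20:1 10:1 5:1 4:1 2:1 1:1  a_20=6
d|26:{1,2,13,26}  Σf=1+1+1+1=4
[q^32] f(32)=1,f(16)=1,f(8)=1,f(4)=1,f(2)=1,f(1)=1 ⇒ 6

3, 6, 6, 4, 6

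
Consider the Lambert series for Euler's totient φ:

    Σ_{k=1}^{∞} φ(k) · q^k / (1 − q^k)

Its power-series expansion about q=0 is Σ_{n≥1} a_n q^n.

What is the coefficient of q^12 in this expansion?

n=12: 12·1 6·2 4·3 3·4 2·6 1·12  φ→[4+2+2+2+1+1]=12

a_12 = 12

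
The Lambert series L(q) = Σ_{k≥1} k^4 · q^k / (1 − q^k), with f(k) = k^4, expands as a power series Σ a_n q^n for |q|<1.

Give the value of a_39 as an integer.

a_39 = 2342084

d|39:{39,13,3,1}  Σf=2313441+28561+81+1=2342084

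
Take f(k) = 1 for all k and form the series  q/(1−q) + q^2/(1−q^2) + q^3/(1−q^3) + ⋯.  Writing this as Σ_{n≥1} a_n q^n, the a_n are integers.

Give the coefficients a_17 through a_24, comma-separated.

q^17  k|17↦f(k): 17:1 1:1  a_17=2
d|18:{18,9,6,3,2,1}  Σf=1+1+1+1+1+1=6
n=19: 1·19 19·1  f→[1+1]=2
q^20  k|20↦f(k): 1:1 2:1 4:1 5:1 10:1 20:1  a_20=6
[q^21] f(21)=1,f(7)=1,f(3)=1,f(1)=1 ⇒ 4
n=22: 1·22 2·11 11·2 22·1  f→[1+1+1+1]=4
[q^23] f(1)=1,f(23)=1 ⇒ 2
[q^24] f(24)=1,f(12)=1,f(8)=1,f(6)=1,f(4)=1,f(3)=1,f(2)=1,f(1)=1 ⇒ 8

2, 6, 2, 6, 4, 4, 2, 8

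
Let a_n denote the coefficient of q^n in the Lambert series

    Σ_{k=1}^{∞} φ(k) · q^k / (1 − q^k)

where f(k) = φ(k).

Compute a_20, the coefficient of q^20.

d|20:{20,10,5,4,2,1}  Σφ=8+4+4+2+1+1=20

a_20 = 20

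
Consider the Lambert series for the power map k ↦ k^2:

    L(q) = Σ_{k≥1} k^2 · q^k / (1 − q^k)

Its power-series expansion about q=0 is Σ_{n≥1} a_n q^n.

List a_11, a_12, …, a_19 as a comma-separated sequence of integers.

q^11  k|11↦f(k): 1:1 11:121  a_11=122
n=12: 1·12 2·6 3·4 4·3 6·2 12·1  f→[1+4+9+16+36+144]=210
n=13: 1·13 13·1  f→[1+169]=170
q^14  k|14↦f(k): 1:1 2:4 7:49 14:196  a_14=250
d|15:{1,3,5,15}  Σf=1+9+25+225=260
n=16: 1·16 2·8 4·4 8·2 16·1  f→[1+4+16+64+256]=341
q^17  k|17↦f(k): 17:289 1:1  a_17=290
d|18:{18,9,6,3,2,1}  Σf=324+81+36+9+4+1=455
n=19: 19·1 1·19  f→[361+1]=362

122, 210, 170, 250, 260, 341, 290, 455, 362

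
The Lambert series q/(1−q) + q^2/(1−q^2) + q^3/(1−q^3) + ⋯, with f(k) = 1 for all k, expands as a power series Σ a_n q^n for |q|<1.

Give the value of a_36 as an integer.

a_36 = 9

[q^36] f(36)=1,f(18)=1,f(12)=1,f(9)=1,f(6)=1,f(4)=1,f(3)=1,f(2)=1,f(1)=1 ⇒ 9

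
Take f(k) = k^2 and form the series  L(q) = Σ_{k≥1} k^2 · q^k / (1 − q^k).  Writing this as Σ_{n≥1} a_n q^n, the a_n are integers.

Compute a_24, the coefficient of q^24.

d|24:{24,12,8,6,4,3,2,1}  Σf=576+144+64+36+16+9+4+1=850

a_24 = 850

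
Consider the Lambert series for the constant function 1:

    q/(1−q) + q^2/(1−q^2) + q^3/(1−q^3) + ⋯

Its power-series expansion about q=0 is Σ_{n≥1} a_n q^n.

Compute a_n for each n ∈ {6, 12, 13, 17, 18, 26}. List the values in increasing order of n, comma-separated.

q^6  k|6↦f(k): 6:1 3:1 2:1 1:1  a_6=4
n=12: 1·12 2·6 3·4 4·3 6·2 12·1  f→[1+1+1+1+1+1]=6
d|13:{13,1}  Σf=1+1=2
[q^17] f(17)=1,f(1)=1 ⇒ 2
q^18  k|18↦f(k): 18:1 9:1 6:1 3:1 2:1 1:1  a_18=6
d|26:{26,13,2,1}  Σf=1+1+1+1=4

4, 6, 2, 2, 6, 4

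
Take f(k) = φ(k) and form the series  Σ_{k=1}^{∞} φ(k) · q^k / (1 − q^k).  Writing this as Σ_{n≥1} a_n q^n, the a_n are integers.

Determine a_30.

n=30: 30·1 15·2 10·3 6·5 5·6 3·10 2·15 1·30  φ→[8+8+4+2+4+2+1+1]=30

a_30 = 30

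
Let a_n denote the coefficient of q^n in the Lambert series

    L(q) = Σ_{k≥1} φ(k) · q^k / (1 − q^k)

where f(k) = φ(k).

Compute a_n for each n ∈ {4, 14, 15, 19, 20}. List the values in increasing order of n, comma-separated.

q^4  k|4↦φ(k): 4:2 2:1 1:1  a_4=4
[q^14] φ(14)=6,φ(7)=6,φ(2)=1,φ(1)=1 ⇒ 14
d|15:{15,5,3,1}  Σφ=8+4+2+1=15
d|19:{1,19}  Σφ=1+18=19
q^20  k|20↦φ(k): 20:8 10:4 5:4 4:2 2:1 1:1  a_20=20

4, 14, 15, 19, 20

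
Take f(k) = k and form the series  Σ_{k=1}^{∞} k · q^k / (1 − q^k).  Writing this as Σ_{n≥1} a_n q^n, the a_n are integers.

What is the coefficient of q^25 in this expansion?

d|25:{1,5,25}  Σf=1+5+25=31

a_25 = 31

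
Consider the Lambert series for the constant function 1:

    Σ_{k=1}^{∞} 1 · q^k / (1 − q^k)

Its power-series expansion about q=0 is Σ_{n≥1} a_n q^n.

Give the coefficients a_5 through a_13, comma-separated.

2, 4, 2, 4, 3, 4, 2, 6, 2

q^5  k|5↦f(k): 5:1 1:1  a_5=2
d|6:{6,3,2,1}  Σf=1+1+1+1=4
n=7: 1·7 7·1  f→[1+1]=2
[q^8] f(8)=1,f(4)=1,f(2)=1,f(1)=1 ⇒ 4
n=9: 1·9 3·3 9·1  f→[1+1+1]=3
d|10:{1,2,5,10}  Σf=1+1+1+1=4
[q^11] f(1)=1,f(11)=1 ⇒ 2
n=12: 1·12 2·6 3·4 4·3 6·2 12·1  f→[1+1+1+1+1+1]=6
d|13:{13,1}  Σf=1+1=2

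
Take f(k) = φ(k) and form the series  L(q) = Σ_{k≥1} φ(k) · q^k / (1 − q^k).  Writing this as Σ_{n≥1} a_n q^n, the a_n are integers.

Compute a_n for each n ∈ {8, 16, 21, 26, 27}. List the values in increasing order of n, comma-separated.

n=8: 8·1 4·2 2·4 1·8  φ→[4+2+1+1]=8
q^16  k|16↦φ(k): 16:8 8:4 4:2 2:1 1:1  a_16=16
q^21  k|21↦φ(k): 21:12 7:6 3:2 1:1  a_21=21
q^26  k|26↦φ(k): 26:12 13:12 2:1 1:1  a_26=26
n=27: 27·1 9·3 3·9 1·27  φ→[18+6+2+1]=27

8, 16, 21, 26, 27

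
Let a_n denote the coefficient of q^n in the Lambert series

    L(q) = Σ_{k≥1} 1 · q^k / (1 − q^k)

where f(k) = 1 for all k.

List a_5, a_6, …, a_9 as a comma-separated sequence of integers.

2, 4, 2, 4, 3

q^5  k|5↦f(k): 5:1 1:1  a_5=2
d|6:{1,2,3,6}  Σf=1+1+1+1=4
n=7: 1·7 7·1  f→[1+1]=2
[q^8] f(1)=1,f(2)=1,f(4)=1,f(8)=1 ⇒ 4
d|9:{1,3,9}  Σf=1+1+1=3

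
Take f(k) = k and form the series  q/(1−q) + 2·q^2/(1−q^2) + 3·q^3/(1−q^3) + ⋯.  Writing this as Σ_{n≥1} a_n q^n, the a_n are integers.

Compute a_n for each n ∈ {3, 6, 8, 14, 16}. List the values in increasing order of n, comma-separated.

d|3:{1,3}  Σf=1+3=4
n=6: 1·6 2·3 3·2 6·1  f→[1+2+3+6]=12
[q^8] f(8)=8,f(4)=4,f(2)=2,f(1)=1 ⇒ 15
q^14  k|14↦f(k): 1:1 2:2 7:7 14:14  a_14=24
d|16:{1,2,4,8,16}  Σf=1+2+4+8+16=31

4, 12, 15, 24, 31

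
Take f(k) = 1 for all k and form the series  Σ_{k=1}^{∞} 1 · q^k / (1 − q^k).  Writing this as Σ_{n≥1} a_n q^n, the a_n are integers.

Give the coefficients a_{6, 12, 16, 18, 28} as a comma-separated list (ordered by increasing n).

4, 6, 5, 6, 6

q^6  k|6↦f(k): 1:1 2:1 3:1 6:1  a_6=4
d|12:{1,2,3,4,6,12}  Σf=1+1+1+1+1+1=6
d|16:{1,2,4,8,16}  Σf=1+1+1+1+1=5
n=18: 1·18 2·9 3·6 6·3 9·2 18·1  f→[1+1+1+1+1+1]=6
n=28: 28·1 14·2 7·4 4·7 2·14 1·28  f→[1+1+1+1+1+1]=6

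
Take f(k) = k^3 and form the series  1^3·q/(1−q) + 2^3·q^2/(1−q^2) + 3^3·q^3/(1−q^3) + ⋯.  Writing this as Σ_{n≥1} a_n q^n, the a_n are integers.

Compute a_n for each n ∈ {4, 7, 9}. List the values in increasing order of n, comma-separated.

n=4: 4·1 2·2 1·4  f→[64+8+1]=73
n=7: 7·1 1·7  f→[343+1]=344
n=9: 9·1 3·3 1·9  f→[729+27+1]=757

73, 344, 757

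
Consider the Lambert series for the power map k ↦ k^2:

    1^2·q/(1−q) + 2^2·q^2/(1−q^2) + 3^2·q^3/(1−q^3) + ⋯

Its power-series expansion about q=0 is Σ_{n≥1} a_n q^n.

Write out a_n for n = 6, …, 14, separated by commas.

d|6:{6,3,2,1}  Σf=36+9+4+1=50
d|7:{7,1}  Σf=49+1=50
d|8:{1,2,4,8}  Σf=1+4+16+64=85
[q^9] f(1)=1,f(3)=9,f(9)=81 ⇒ 91
[q^10] f(10)=100,f(5)=25,f(2)=4,f(1)=1 ⇒ 130
[q^11] f(1)=1,f(11)=121 ⇒ 122
n=12: 1·12 2·6 3·4 4·3 6·2 12·1  f→[1+4+9+16+36+144]=210
d|13:{13,1}  Σf=169+1=170
q^14  k|14↦f(k): 14:196 7:49 2:4 1:1  a_14=250

50, 50, 85, 91, 130, 122, 210, 170, 250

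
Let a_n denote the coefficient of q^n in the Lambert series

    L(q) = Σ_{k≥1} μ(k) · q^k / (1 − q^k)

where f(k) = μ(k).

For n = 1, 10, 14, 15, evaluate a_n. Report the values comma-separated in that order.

1, 0, 0, 0

q^1  k|1↦μ(k): 1:1  a_1=1
[q^10] μ(10)=1,μ(5)=-1,μ(2)=-1,μ(1)=1 ⇒ 0
[q^14] μ(14)=1,μ(7)=-1,μ(2)=-1,μ(1)=1 ⇒ 0
d|15:{1,3,5,15}  Σμ=1+(-1)+(-1)+1=0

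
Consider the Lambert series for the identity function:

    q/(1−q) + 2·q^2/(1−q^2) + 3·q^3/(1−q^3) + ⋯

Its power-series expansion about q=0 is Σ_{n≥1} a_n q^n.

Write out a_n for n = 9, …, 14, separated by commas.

[q^9] f(1)=1,f(3)=3,f(9)=9 ⇒ 13
[q^10] f(10)=10,f(5)=5,f(2)=2,f(1)=1 ⇒ 18
n=11: 11·1 1·11  f→[11+1]=12
q^12  k|12↦f(k): 12:12 6:6 4:4 3:3 2:2 1:1  a_12=28
q^13  k|13↦f(k): 1:1 13:13  a_13=14
d|14:{14,7,2,1}  Σf=14+7+2+1=24

13, 18, 12, 28, 14, 24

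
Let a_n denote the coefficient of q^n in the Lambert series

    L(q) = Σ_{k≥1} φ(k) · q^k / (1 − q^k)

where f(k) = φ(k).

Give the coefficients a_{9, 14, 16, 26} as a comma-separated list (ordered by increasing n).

q^9  k|9↦φ(k): 9:6 3:2 1:1  a_9=9
d|14:{14,7,2,1}  Σφ=6+6+1+1=14
d|16:{1,2,4,8,16}  Σφ=1+1+2+4+8=16
d|26:{1,2,13,26}  Σφ=1+1+12+12=26

9, 14, 16, 26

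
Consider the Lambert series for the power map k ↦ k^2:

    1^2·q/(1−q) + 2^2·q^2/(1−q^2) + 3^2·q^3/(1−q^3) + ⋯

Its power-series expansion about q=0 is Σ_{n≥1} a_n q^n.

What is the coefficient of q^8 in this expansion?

a_8 = 85

[q^8] f(8)=64,f(4)=16,f(2)=4,f(1)=1 ⇒ 85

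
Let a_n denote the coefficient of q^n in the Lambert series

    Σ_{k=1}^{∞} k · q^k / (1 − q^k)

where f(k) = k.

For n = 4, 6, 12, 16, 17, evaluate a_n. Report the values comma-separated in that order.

[q^4] f(1)=1,f(2)=2,f(4)=4 ⇒ 7
d|6:{6,3,2,1}  Σf=6+3+2+1=12
q^12  k|12↦f(k): 1:1 2:2 3:3 4:4 6:6 12:12  a_12=28
d|16:{16,8,4,2,1}  Σf=16+8+4+2+1=31
[q^17] f(17)=17,f(1)=1 ⇒ 18

7, 12, 28, 31, 18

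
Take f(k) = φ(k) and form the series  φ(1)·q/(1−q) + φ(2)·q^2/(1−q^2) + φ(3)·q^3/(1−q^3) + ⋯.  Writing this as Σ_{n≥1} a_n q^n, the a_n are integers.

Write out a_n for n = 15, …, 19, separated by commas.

n=15: 15·1 5·3 3·5 1·15  φ→[8+4+2+1]=15
q^16  k|16↦φ(k): 1:1 2:1 4:2 8:4 16:8  a_16=16
q^17  k|17↦φ(k): 17:16 1:1  a_17=17
[q^18] φ(1)=1,φ(2)=1,φ(3)=2,φ(6)=2,φ(9)=6,φ(18)=6 ⇒ 18
[q^19] φ(19)=18,φ(1)=1 ⇒ 19

15, 16, 17, 18, 19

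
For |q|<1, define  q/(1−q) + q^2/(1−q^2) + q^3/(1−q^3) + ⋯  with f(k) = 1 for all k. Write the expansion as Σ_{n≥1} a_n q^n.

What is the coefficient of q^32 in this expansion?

q^32  k|32↦f(k): 32:1 16:1 8:1 4:1 2:1 1:1  a_32=6

a_32 = 6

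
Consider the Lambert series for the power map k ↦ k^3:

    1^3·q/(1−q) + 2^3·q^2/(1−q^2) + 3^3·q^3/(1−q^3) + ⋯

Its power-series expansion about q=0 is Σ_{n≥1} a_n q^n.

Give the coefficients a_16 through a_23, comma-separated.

q^16  k|16↦f(k): 16:4096 8:512 4:64 2:8 1:1  a_16=4681
d|17:{17,1}  Σf=4913+1=4914
d|18:{1,2,3,6,9,18}  Σf=1+8+27+216+729+5832=6813
q^19  k|19↦f(k): 1:1 19:6859  a_19=6860
q^20  k|20↦f(k): 20:8000 10:1000 5:125 4:64 2:8 1:1  a_20=9198
d|21:{21,7,3,1}  Σf=9261+343+27+1=9632
[q^22] f(22)=10648,f(11)=1331,f(2)=8,f(1)=1 ⇒ 11988
q^23  k|23↦f(k): 1:1 23:12167  a_23=12168

4681, 4914, 6813, 6860, 9198, 9632, 11988, 12168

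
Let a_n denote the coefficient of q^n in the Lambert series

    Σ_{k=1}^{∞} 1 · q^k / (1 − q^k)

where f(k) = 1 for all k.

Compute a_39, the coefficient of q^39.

d|39:{39,13,3,1}  Σf=1+1+1+1=4

a_39 = 4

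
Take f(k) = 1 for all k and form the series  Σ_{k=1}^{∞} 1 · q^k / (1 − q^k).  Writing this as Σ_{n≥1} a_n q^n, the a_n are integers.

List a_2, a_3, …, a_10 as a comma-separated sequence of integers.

2, 2, 3, 2, 4, 2, 4, 3, 4

q^2  k|2↦f(k): 1:1 2:1  a_2=2
[q^3] f(1)=1,f(3)=1 ⇒ 2
n=4: 1·4 2·2 4·1  f→[1+1+1]=3
q^5  k|5↦f(k): 5:1 1:1  a_5=2
[q^6] f(6)=1,f(3)=1,f(2)=1,f(1)=1 ⇒ 4
[q^7] f(7)=1,f(1)=1 ⇒ 2
d|8:{1,2,4,8}  Σf=1+1+1+1=4
d|9:{1,3,9}  Σf=1+1+1=3
[q^10] f(1)=1,f(2)=1,f(5)=1,f(10)=1 ⇒ 4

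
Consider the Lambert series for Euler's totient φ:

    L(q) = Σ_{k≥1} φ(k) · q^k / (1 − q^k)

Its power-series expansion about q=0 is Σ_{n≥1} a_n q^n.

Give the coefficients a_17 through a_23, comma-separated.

q^17  k|17↦φ(k): 17:16 1:1  a_17=17
d|18:{18,9,6,3,2,1}  Σφ=6+6+2+2+1+1=18
[q^19] φ(1)=1,φ(19)=18 ⇒ 19
q^20  k|20↦φ(k): 20:8 10:4 5:4 4:2 2:1 1:1  a_20=20
n=21: 1·21 3·7 7·3 21·1  φ→[1+2+6+12]=21
q^22  k|22↦φ(k): 1:1 2:1 11:10 22:10  a_22=22
n=23: 23·1 1·23  φ→[22+1]=23

17, 18, 19, 20, 21, 22, 23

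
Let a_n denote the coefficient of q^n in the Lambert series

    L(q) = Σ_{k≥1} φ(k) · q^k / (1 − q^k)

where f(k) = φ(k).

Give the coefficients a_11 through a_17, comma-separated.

n=11: 1·11 11·1  φ→[1+10]=11
[q^12] φ(12)=4,φ(6)=2,φ(4)=2,φ(3)=2,φ(2)=1,φ(1)=1 ⇒ 12
d|13:{1,13}  Σφ=1+12=13
q^14  k|14↦φ(k): 14:6 7:6 2:1 1:1  a_14=14
d|15:{15,5,3,1}  Σφ=8+4+2+1=15
[q^16] φ(16)=8,φ(8)=4,φ(4)=2,φ(2)=1,φ(1)=1 ⇒ 16
n=17: 1·17 17·1  φ→[1+16]=17

11, 12, 13, 14, 15, 16, 17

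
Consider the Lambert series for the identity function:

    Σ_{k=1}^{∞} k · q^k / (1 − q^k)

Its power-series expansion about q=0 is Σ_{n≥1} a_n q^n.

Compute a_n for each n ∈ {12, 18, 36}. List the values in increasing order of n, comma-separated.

d|12:{1,2,3,4,6,12}  Σf=1+2+3+4+6+12=28
[q^18] f(18)=18,f(9)=9,f(6)=6,f(3)=3,f(2)=2,f(1)=1 ⇒ 39
n=36: 36·1 18·2 12·3 9·4 6·6 4·9 3·12 2·18 1·36  f→[36+18+12+9+6+4+3+2+1]=91

28, 39, 91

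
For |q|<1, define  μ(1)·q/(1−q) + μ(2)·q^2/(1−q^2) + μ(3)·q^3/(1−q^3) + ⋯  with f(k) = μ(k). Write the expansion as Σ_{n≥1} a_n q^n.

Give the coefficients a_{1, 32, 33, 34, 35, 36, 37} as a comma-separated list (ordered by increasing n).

1, 0, 0, 0, 0, 0, 0

n=1: 1·1  μ→[1]=1
[q^32] μ(32)=0,μ(16)=0,μ(8)=0,μ(4)=0,μ(2)=-1,μ(1)=1 ⇒ 0
[q^33] μ(33)=1,μ(11)=-1,μ(3)=-1,μ(1)=1 ⇒ 0
n=34: 1·34 2·17 17·2 34·1  μ→[1+(-1)+(-1)+1]=0
d|35:{1,5,7,35}  Σμ=1+(-1)+(-1)+1=0
[q^36] μ(36)=0,μ(18)=0,μ(12)=0,μ(9)=0,μ(6)=1,μ(4)=0,μ(3)=-1,μ(2)=-1,μ(1)=1 ⇒ 0
n=37: 1·37 37·1  μ→[1+(-1)]=0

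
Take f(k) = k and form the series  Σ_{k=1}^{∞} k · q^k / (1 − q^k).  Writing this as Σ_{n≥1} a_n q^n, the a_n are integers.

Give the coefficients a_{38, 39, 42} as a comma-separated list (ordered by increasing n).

60, 56, 96

d|38:{1,2,19,38}  Σf=1+2+19+38=60
q^39  k|39↦f(k): 1:1 3:3 13:13 39:39  a_39=56
n=42: 42·1 21·2 14·3 7·6 6·7 3·14 2·21 1·42  f→[42+21+14+7+6+3+2+1]=96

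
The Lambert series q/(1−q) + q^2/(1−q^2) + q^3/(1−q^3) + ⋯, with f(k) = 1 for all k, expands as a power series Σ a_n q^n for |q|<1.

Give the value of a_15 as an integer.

a_15 = 4

d|15:{15,5,3,1}  Σf=1+1+1+1=4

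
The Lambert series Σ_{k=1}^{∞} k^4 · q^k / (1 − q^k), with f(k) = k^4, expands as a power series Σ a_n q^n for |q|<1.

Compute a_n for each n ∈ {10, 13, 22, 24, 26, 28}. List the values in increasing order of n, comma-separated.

d|10:{1,2,5,10}  Σf=1+16+625+10000=10642
[q^13] f(13)=28561,f(1)=1 ⇒ 28562
[q^22] f(1)=1,f(2)=16,f(11)=14641,f(22)=234256 ⇒ 248914
d|24:{1,2,3,4,6,8,12,24}  Σf=1+16+81+256+1296+4096+20736+331776=358258
d|26:{26,13,2,1}  Σf=456976+28561+16+1=485554
q^28  k|28↦f(k): 28:614656 14:38416 7:2401 4:256 2:16 1:1  a_28=655746

10642, 28562, 248914, 358258, 485554, 655746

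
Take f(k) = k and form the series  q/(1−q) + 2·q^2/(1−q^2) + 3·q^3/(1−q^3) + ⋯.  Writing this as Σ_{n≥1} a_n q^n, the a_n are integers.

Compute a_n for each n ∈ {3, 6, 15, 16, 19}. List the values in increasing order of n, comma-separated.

n=3: 1·3 3·1  f→[1+3]=4
d|6:{6,3,2,1}  Σf=6+3+2+1=12
d|15:{1,3,5,15}  Σf=1+3+5+15=24
n=16: 16·1 8·2 4·4 2·8 1·16  f→[16+8+4+2+1]=31
n=19: 1·19 19·1  f→[1+19]=20

4, 12, 24, 31, 20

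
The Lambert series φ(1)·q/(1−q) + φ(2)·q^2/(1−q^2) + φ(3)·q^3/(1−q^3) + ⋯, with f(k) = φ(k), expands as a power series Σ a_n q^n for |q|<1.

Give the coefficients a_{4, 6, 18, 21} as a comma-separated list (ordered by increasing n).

q^4  k|4↦φ(k): 4:2 2:1 1:1  a_4=4
q^6  k|6↦φ(k): 6:2 3:2 2:1 1:1  a_6=6
d|18:{18,9,6,3,2,1}  Σφ=6+6+2+2+1+1=18
n=21: 1·21 3·7 7·3 21·1  φ→[1+2+6+12]=21

4, 6, 18, 21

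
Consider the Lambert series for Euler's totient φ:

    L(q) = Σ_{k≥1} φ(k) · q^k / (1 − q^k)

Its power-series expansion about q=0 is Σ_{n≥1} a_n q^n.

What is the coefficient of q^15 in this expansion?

q^15  k|15↦φ(k): 15:8 5:4 3:2 1:1  a_15=15

a_15 = 15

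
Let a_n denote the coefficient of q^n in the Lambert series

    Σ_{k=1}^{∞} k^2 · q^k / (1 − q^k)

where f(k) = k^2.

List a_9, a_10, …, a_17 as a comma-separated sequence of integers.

91, 130, 122, 210, 170, 250, 260, 341, 290

n=9: 9·1 3·3 1·9  f→[81+9+1]=91
n=10: 1·10 2·5 5·2 10·1  f→[1+4+25+100]=130
[q^11] f(11)=121,f(1)=1 ⇒ 122
d|12:{1,2,3,4,6,12}  Σf=1+4+9+16+36+144=210
[q^13] f(1)=1,f(13)=169 ⇒ 170
d|14:{14,7,2,1}  Σf=196+49+4+1=250
q^15  k|15↦f(k): 15:225 5:25 3:9 1:1  a_15=260
n=16: 16·1 8·2 4·4 2·8 1·16  f→[256+64+16+4+1]=341
[q^17] f(1)=1,f(17)=289 ⇒ 290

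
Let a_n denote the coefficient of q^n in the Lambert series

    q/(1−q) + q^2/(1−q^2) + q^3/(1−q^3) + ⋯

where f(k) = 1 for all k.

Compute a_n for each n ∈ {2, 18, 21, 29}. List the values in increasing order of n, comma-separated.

2, 6, 4, 2

n=2: 1·2 2·1  f→[1+1]=2
[q^18] f(18)=1,f(9)=1,f(6)=1,f(3)=1,f(2)=1,f(1)=1 ⇒ 6
[q^21] f(1)=1,f(3)=1,f(7)=1,f(21)=1 ⇒ 4
[q^29] f(1)=1,f(29)=1 ⇒ 2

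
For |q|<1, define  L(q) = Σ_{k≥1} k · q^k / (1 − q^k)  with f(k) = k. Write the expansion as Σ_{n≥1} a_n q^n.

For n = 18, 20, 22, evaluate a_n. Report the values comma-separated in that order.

39, 42, 36

[q^18] f(18)=18,f(9)=9,f(6)=6,f(3)=3,f(2)=2,f(1)=1 ⇒ 39
d|20:{1,2,4,5,10,20}  Σf=1+2+4+5+10+20=42
[q^22] f(22)=22,f(11)=11,f(2)=2,f(1)=1 ⇒ 36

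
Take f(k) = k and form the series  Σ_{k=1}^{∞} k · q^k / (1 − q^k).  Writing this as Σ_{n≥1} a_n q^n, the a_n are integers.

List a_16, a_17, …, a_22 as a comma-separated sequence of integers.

[q^16] f(16)=16,f(8)=8,f(4)=4,f(2)=2,f(1)=1 ⇒ 31
n=17: 1·17 17·1  f→[1+17]=18
n=18: 1·18 2·9 3·6 6·3 9·2 18·1  f→[1+2+3+6+9+18]=39
d|19:{1,19}  Σf=1+19=20
q^20  k|20↦f(k): 20:20 10:10 5:5 4:4 2:2 1:1  a_20=42
q^21  k|21↦f(k): 21:21 7:7 3:3 1:1  a_21=32
q^22  k|22↦f(k): 22:22 11:11 2:2 1:1  a_22=36

31, 18, 39, 20, 42, 32, 36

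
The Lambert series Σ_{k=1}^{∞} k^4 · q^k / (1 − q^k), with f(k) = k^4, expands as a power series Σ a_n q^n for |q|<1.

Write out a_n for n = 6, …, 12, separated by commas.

n=6: 1·6 2·3 3·2 6·1  f→[1+16+81+1296]=1394
n=7: 1·7 7·1  f→[1+2401]=2402
[q^8] f(1)=1,f(2)=16,f(4)=256,f(8)=4096 ⇒ 4369
[q^9] f(9)=6561,f(3)=81,f(1)=1 ⇒ 6643
[q^10] f(10)=10000,f(5)=625,f(2)=16,f(1)=1 ⇒ 10642
q^11  k|11↦f(k): 11:14641 1:1  a_11=14642
d|12:{1,2,3,4,6,12}  Σf=1+16+81+256+1296+20736=22386

1394, 2402, 4369, 6643, 10642, 14642, 22386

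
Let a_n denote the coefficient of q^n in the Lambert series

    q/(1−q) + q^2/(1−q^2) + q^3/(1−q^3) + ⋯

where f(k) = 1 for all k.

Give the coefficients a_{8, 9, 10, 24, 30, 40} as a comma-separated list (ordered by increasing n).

q^8  k|8↦f(k): 1:1 2:1 4:1 8:1  a_8=4
[q^9] f(1)=1,f(3)=1,f(9)=1 ⇒ 3
[q^10] f(1)=1,f(2)=1,f(5)=1,f(10)=1 ⇒ 4
q^24  k|24↦f(k): 1:1 2:1 3:1 4:1 6:1 8:1 12:1 24:1  a_24=8
[q^30] f(30)=1,f(15)=1,f(10)=1,f(6)=1,f(5)=1,f(3)=1,f(2)=1,f(1)=1 ⇒ 8
n=40: 40·1 20·2 10·4 8·5 5·8 4·10 2·20 1·40  f→[1+1+1+1+1+1+1+1]=8

4, 3, 4, 8, 8, 8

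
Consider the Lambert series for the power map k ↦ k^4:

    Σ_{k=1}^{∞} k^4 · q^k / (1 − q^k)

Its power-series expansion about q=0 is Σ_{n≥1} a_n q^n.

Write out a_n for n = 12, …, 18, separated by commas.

n=12: 12·1 6·2 4·3 3·4 2·6 1·12  f→[20736+1296+256+81+16+1]=22386
n=13: 1·13 13·1  f→[1+28561]=28562
d|14:{14,7,2,1}  Σf=38416+2401+16+1=40834
q^15  k|15↦f(k): 1:1 3:81 5:625 15:50625  a_15=51332
q^16  k|16↦f(k): 1:1 2:16 4:256 8:4096 16:65536  a_16=69905
d|17:{1,17}  Σf=1+83521=83522
d|18:{18,9,6,3,2,1}  Σf=104976+6561+1296+81+16+1=112931

22386, 28562, 40834, 51332, 69905, 83522, 112931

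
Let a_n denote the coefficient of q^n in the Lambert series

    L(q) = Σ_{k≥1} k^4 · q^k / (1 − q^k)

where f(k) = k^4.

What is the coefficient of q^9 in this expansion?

q^9  k|9↦f(k): 1:1 3:81 9:6561  a_9=6643

a_9 = 6643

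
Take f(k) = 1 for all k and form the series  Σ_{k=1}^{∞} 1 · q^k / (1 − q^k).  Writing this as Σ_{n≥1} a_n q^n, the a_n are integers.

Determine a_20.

q^20  k|20↦f(k): 1:1 2:1 4:1 5:1 10:1 20:1  a_20=6

a_20 = 6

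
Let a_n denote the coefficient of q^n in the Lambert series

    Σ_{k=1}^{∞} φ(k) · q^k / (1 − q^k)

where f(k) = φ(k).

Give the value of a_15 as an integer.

q^15  k|15↦φ(k): 15:8 5:4 3:2 1:1  a_15=15

a_15 = 15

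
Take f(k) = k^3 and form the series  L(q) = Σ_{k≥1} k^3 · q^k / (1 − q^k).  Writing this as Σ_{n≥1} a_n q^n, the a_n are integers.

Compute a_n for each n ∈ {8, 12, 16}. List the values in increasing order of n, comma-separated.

d|8:{8,4,2,1}  Σf=512+64+8+1=585
n=12: 1·12 2·6 3·4 4·3 6·2 12·1  f→[1+8+27+64+216+1728]=2044
n=16: 16·1 8·2 4·4 2·8 1·16  f→[4096+512+64+8+1]=4681

585, 2044, 4681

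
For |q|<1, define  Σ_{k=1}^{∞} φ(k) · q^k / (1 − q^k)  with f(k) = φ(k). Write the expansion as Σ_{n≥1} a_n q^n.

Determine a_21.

q^21  k|21↦φ(k): 1:1 3:2 7:6 21:12  a_21=21

a_21 = 21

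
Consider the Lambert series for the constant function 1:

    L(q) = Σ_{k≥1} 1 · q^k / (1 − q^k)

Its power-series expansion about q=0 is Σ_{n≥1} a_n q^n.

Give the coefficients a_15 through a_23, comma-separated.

4, 5, 2, 6, 2, 6, 4, 4, 2

d|15:{1,3,5,15}  Σf=1+1+1+1=4
n=16: 1·16 2·8 4·4 8·2 16·1  f→[1+1+1+1+1]=5
q^17  k|17↦f(k): 1:1 17:1  a_17=2
n=18: 18·1 9·2 6·3 3·6 2·9 1·18  f→[1+1+1+1+1+1]=6
[q^19] f(19)=1,f(1)=1 ⇒ 2
d|20:{20,10,5,4,2,1}  Σf=1+1+1+1+1+1=6
n=21: 21·1 7·3 3·7 1·21  f→[1+1+1+1]=4
q^22  k|22↦f(k): 22:1 11:1 2:1 1:1  a_22=4
[q^23] f(1)=1,f(23)=1 ⇒ 2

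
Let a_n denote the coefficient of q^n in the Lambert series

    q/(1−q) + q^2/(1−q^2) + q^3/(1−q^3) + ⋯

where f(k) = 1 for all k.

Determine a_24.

a_24 = 8

[q^24] f(24)=1,f(12)=1,f(8)=1,f(6)=1,f(4)=1,f(3)=1,f(2)=1,f(1)=1 ⇒ 8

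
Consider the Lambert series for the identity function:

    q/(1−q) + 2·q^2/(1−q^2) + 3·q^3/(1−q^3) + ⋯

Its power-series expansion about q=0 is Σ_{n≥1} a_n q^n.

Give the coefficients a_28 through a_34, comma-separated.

n=28: 28·1 14·2 7·4 4·7 2·14 1·28  f→[28+14+7+4+2+1]=56
[q^29] f(29)=29,f(1)=1 ⇒ 30
[q^30] f(1)=1,f(2)=2,f(3)=3,f(5)=5,f(6)=6,f(10)=10,f(15)=15,f(30)=30 ⇒ 72
n=31: 31·1 1·31  f→[31+1]=32
d|32:{32,16,8,4,2,1}  Σf=32+16+8+4+2+1=63
[q^33] f(33)=33,f(11)=11,f(3)=3,f(1)=1 ⇒ 48
d|34:{1,2,17,34}  Σf=1+2+17+34=54

56, 30, 72, 32, 63, 48, 54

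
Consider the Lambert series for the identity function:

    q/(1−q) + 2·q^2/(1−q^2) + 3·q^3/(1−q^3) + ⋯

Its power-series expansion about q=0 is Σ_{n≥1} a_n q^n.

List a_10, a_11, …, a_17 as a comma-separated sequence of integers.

18, 12, 28, 14, 24, 24, 31, 18

q^10  k|10↦f(k): 10:10 5:5 2:2 1:1  a_10=18
q^11  k|11↦f(k): 11:11 1:1  a_11=12
d|12:{1,2,3,4,6,12}  Σf=1+2+3+4+6+12=28
q^13  k|13↦f(k): 13:13 1:1  a_13=14
n=14: 1·14 2·7 7·2 14·1  f→[1+2+7+14]=24
d|15:{1,3,5,15}  Σf=1+3+5+15=24
[q^16] f(16)=16,f(8)=8,f(4)=4,f(2)=2,f(1)=1 ⇒ 31
q^17  k|17↦f(k): 17:17 1:1  a_17=18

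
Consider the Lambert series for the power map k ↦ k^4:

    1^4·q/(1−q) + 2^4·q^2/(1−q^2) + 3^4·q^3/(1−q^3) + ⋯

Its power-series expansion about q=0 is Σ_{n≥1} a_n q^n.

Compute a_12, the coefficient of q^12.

n=12: 12·1 6·2 4·3 3·4 2·6 1·12  f→[20736+1296+256+81+16+1]=22386

a_12 = 22386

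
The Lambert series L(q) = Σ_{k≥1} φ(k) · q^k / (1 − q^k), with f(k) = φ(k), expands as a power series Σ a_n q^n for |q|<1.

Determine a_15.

n=15: 1·15 3·5 5·3 15·1  φ→[1+2+4+8]=15

a_15 = 15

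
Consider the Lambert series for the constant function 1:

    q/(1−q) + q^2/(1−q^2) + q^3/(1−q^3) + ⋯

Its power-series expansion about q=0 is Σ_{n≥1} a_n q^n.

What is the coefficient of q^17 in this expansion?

a_17 = 2

d|17:{17,1}  Σf=1+1=2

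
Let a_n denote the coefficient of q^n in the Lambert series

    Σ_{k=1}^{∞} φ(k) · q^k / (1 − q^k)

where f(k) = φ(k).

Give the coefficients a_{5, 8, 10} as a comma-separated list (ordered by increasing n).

[q^5] φ(1)=1,φ(5)=4 ⇒ 5
[q^8] φ(8)=4,φ(4)=2,φ(2)=1,φ(1)=1 ⇒ 8
[q^10] φ(10)=4,φ(5)=4,φ(2)=1,φ(1)=1 ⇒ 10

5, 8, 10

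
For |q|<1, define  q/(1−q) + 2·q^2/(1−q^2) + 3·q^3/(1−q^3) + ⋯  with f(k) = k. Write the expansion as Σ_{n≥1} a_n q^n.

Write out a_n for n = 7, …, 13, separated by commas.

[q^7] f(1)=1,f(7)=7 ⇒ 8
[q^8] f(8)=8,f(4)=4,f(2)=2,f(1)=1 ⇒ 15
q^9  k|9↦f(k): 9:9 3:3 1:1  a_9=13
q^10  k|10↦f(k): 10:10 5:5 2:2 1:1  a_10=18
[q^11] f(11)=11,f(1)=1 ⇒ 12
[q^12] f(12)=12,f(6)=6,f(4)=4,f(3)=3,f(2)=2,f(1)=1 ⇒ 28
q^13  k|13↦f(k): 13:13 1:1  a_13=14

8, 15, 13, 18, 12, 28, 14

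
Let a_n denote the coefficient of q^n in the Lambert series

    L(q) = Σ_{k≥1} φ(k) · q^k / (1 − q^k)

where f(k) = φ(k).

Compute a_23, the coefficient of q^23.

q^23  k|23↦φ(k): 23:22 1:1  a_23=23

a_23 = 23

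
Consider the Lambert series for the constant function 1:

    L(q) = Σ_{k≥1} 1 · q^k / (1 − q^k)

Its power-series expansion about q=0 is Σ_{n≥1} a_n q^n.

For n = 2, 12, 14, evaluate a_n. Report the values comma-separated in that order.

2, 6, 4

d|2:{2,1}  Σf=1+1=2
d|12:{1,2,3,4,6,12}  Σf=1+1+1+1+1+1=6
[q^14] f(14)=1,f(7)=1,f(2)=1,f(1)=1 ⇒ 4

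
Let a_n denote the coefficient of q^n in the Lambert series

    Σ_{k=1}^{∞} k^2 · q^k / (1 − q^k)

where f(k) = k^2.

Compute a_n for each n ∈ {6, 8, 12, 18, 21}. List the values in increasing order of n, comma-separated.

50, 85, 210, 455, 500

q^6  k|6↦f(k): 6:36 3:9 2:4 1:1  a_6=50
d|8:{1,2,4,8}  Σf=1+4+16+64=85
n=12: 1·12 2·6 3·4 4·3 6·2 12·1  f→[1+4+9+16+36+144]=210
[q^18] f(18)=324,f(9)=81,f(6)=36,f(3)=9,f(2)=4,f(1)=1 ⇒ 455
[q^21] f(1)=1,f(3)=9,f(7)=49,f(21)=441 ⇒ 500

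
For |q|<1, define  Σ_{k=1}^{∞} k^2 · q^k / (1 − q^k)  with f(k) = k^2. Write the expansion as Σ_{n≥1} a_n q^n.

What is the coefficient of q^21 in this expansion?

a_21 = 500

d|21:{1,3,7,21}  Σf=1+9+49+441=500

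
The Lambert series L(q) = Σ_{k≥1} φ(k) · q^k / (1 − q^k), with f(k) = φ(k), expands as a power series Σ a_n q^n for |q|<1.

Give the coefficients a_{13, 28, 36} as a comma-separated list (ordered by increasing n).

q^13  k|13↦φ(k): 1:1 13:12  a_13=13
n=28: 1·28 2·14 4·7 7·4 14·2 28·1  φ→[1+1+2+6+6+12]=28
[q^36] φ(1)=1,φ(2)=1,φ(3)=2,φ(4)=2,φ(6)=2,φ(9)=6,φ(12)=4,φ(18)=6,φ(36)=12 ⇒ 36

13, 28, 36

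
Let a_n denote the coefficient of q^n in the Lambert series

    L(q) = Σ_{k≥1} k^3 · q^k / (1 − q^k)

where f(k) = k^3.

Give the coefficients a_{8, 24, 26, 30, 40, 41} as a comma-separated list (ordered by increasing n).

d|8:{1,2,4,8}  Σf=1+8+64+512=585
n=24: 1·24 2·12 3·8 4·6 6·4 8·3 12·2 24·1  f→[1+8+27+64+216+512+1728+13824]=16380
n=26: 26·1 13·2 2·13 1·26  f→[17576+2197+8+1]=19782
q^30  k|30↦f(k): 1:1 2:8 3:27 5:125 6:216 10:1000 15:3375 30:27000  a_30=31752
[q^40] f(1)=1,f(2)=8,f(4)=64,f(5)=125,f(8)=512,f(10)=1000,f(20)=8000,f(40)=64000 ⇒ 73710
n=41: 1·41 41·1  f→[1+68921]=68922

585, 16380, 19782, 31752, 73710, 68922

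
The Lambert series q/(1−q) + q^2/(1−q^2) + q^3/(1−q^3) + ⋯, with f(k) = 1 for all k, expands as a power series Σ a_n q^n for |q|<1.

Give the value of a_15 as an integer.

d|15:{15,5,3,1}  Σf=1+1+1+1=4

a_15 = 4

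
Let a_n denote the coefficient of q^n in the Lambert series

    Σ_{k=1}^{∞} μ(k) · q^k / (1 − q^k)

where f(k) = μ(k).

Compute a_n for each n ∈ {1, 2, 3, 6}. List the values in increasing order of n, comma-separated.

1, 0, 0, 0

[q^1] μ(1)=1 ⇒ 1
d|2:{1,2}  Σμ=1+(-1)=0
n=3: 3·1 1·3  μ→[(-1)+1]=0
d|6:{6,3,2,1}  Σμ=1+(-1)+(-1)+1=0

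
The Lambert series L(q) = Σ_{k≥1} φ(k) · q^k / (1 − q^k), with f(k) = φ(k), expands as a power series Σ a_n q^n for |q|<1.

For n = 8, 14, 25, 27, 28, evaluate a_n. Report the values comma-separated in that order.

d|8:{1,2,4,8}  Σφ=1+1+2+4=8
[q^14] φ(14)=6,φ(7)=6,φ(2)=1,φ(1)=1 ⇒ 14
d|25:{25,5,1}  Σφ=20+4+1=25
d|27:{1,3,9,27}  Σφ=1+2+6+18=27
n=28: 28·1 14·2 7·4 4·7 2·14 1·28  φ→[12+6+6+2+1+1]=28

8, 14, 25, 27, 28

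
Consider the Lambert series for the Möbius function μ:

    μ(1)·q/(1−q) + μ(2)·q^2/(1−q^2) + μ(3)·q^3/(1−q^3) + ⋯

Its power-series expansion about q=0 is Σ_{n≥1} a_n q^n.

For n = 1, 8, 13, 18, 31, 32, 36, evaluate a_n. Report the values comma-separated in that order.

1, 0, 0, 0, 0, 0, 0

d|1:{1}  Σμ=1=1
n=8: 8·1 4·2 2·4 1·8  μ→[0+0+(-1)+1]=0
[q^13] μ(1)=1,μ(13)=-1 ⇒ 0
q^18  k|18↦μ(k): 18:0 9:0 6:1 3:-1 2:-1 1:1  a_18=0
[q^31] μ(31)=-1,μ(1)=1 ⇒ 0
d|32:{32,16,8,4,2,1}  Σμ=0+0+0+0+(-1)+1=0
[q^36] μ(1)=1,μ(2)=-1,μ(3)=-1,μ(4)=0,μ(6)=1,μ(9)=0,μ(12)=0,μ(18)=0,μ(36)=0 ⇒ 0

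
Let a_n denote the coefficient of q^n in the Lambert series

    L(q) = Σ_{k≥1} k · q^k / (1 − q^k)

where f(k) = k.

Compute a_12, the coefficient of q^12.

a_12 = 28

n=12: 12·1 6·2 4·3 3·4 2·6 1·12  f→[12+6+4+3+2+1]=28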